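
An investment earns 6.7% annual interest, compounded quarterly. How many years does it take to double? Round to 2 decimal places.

10.43 years

(1 + 0.01675)^(4t) = 2.
4t = ln 2 / ln(1 + 0.01675) ≈ 0.69315/0.0166113 ≈ 41.7275.
t ≈ 10.4319.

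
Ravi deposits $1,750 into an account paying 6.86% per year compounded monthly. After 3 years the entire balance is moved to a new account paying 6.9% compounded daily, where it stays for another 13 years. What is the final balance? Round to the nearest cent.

After 3 years at 6.86%: 1,750 × 1.227787768 ≈ 2,148.6286.
Then 13 years at 6.9%: 2,148.6286 × 2.452027481 ≈ 5,268.4964.

$5,268.50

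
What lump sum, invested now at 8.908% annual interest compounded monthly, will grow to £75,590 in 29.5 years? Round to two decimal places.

Growth factor = (1 + 0.08908/12)^354 ≈ 13.71039443.
P = 75,590/13.71039443 ≈ 5,513.3352.

£5,513.34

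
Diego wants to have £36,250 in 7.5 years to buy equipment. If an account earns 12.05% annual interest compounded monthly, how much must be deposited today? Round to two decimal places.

£14,749.32

Periodic rate = 12.05%/12 = 0.0100417; 90 periods.
P = 36,250/(1 + 0.1205/12)^90 ≈ 36,250/2.457740843 ≈ 14,749.3175.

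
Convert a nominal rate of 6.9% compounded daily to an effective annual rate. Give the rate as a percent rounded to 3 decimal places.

7.143%

EAR = (1 + 6.9%/365)^365 − 1 = (1 + 0.000189041)^365 − 1.
(1 + 0.000189041)^365 ≈ 1.071429, so EAR ≈ 7.14292%.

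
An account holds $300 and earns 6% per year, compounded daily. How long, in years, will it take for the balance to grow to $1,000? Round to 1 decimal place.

20.1 years

(1 + 0.000164384)^(365t) = 1,000/300 = 3.3333.
365t·ln(1 + 0.000164384) = ln(3.3333); 365t = 1.204/0.00016437 ≈ 7324.7699.
t ≈ 20.0679 years.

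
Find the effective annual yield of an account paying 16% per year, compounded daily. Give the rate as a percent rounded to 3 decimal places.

EAR = (1 + 16%/365)^365 − 1 = (1 + 0.000438356)^365 − 1.
(1 + 0.000438356)^365 ≈ 1.17347, so EAR ≈ 17.34697%.

17.347%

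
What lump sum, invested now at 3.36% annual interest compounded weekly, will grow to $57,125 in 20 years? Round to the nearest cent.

Growth factor = (1 + 0.0336/52)^1040 ≈ 1.9577248061.
P = 57,125/1.9577248061 ≈ 29,179.2799.

$29,179.28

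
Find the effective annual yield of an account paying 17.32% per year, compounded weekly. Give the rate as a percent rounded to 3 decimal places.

18.876%

EAR = (1 + 17.32%/52)^52 − 1 = (1 + 0.00333077)^52 − 1.
(1 + 0.00333077)^52 ≈ 1.188762, so EAR ≈ 18.87617%.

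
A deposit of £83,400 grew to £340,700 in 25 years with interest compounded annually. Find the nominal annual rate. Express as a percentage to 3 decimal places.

The 25-period growth factor is 340,700/83,400 = 4.08513.
r = 4.08513^(1/25) − 1 ≈ 0.0579088, i.e. 5.79088%.

5.791%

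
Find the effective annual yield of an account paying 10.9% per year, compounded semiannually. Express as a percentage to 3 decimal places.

11.197%

EAR = (1 + 10.9%/2)^2 − 1 = (1 + 0.0545)^2 − 1.
(1 + 0.0545)^2 ≈ 1.11197, so EAR ≈ 11.19702%.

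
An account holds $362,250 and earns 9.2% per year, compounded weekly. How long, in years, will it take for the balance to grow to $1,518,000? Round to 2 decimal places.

(1 + 0.00176923)^(52t) = 1,518,000/362,250 = 4.1905.
52t·ln(1 + 0.00176923) = ln(4.1905); 52t = 1.4328/0.00176767 ≈ 810.5678.
t ≈ 15.5878 years.

15.59 years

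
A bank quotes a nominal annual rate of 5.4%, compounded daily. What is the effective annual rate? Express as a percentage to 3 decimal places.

5.548%

EAR = (1 + 5.4%/365)^365 − 1 = (1 + 0.000147945)^365 − 1.
(1 + 0.000147945)^365 ≈ 1.05548, so EAR ≈ 5.54804%.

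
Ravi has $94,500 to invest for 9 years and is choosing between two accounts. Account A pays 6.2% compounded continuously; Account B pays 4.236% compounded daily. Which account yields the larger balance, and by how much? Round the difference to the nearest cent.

Account A, by $26,753.71

Account A growth factor: e^(0.062·9) = e^0.558 ≈ 1.74717465431; balance ≈ 165,108.0048.
Account B growth factor: (1 + 0.04236/365)^3285 ≈ 1.46406656053; balance ≈ 138,354.2900.
Account A is larger by 26,753.7149.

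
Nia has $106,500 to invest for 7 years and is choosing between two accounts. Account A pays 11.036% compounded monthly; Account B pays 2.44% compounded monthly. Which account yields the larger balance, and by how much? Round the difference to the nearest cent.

A: (1 + 0.11036/12)^84 ≈ 2.15758453683, so 106,500 × 2.15758453683 ≈ 229,782.7532.
B: (1 + 0.0244/12)^84 ≈ 1.18604778228, so 106,500 × 1.18604778228 ≈ 126,314.0888.
Difference ≈ 103,468.6644 in favor of A.

Account A, by $103,468.66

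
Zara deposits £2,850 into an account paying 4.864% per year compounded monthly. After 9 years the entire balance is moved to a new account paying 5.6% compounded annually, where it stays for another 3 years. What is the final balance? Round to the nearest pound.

After 9 years at 4.864%: 2,850 × 1.547862886 ≈ 4,411.4092.
Then 3 years at 5.6%: 4,411.4092 × 1.177583616 ≈ 5,194.8032.

£5,195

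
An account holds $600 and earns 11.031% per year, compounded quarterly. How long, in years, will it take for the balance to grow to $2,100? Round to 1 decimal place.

11.5 years

We need (1 + 0.0275775)^(4t) = 3.5, so 4t = ln 3.5 / ln 1.027578 ≈ 46.0505.
t ≈ 46.0505/4 = 11.5126 years.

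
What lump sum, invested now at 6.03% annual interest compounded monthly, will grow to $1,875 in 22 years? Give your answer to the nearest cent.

$499.24

Periodic rate = 6.03%/12 = 0.005025; 264 periods.
P = 1,875/(1 + 0.005025)^264 ≈ 1,875/3.755712602 ≈ 499.2395.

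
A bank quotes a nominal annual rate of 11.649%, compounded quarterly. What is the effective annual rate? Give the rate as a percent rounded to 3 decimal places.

EAR = (1 + 11.649%/4)^4 − 1 = (1 + 0.0291225)^4 − 1.
(1 + 0.0291225)^4 ≈ 1.121678, so EAR ≈ 12.16782%.

12.168%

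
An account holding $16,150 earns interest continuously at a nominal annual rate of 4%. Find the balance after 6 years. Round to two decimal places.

$20,530.67

A = P·e^(rt) = 16,150·e^(0.04·6) = 16,150·e^0.24.
e^0.24 ≈ 1.2712491503, so A ≈ 20,530.6738.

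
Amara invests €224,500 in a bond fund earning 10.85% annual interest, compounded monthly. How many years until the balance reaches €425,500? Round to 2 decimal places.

(1 + 0.00904167)^(12t) = 425,500/224,500 = 1.8953.
12t·ln(1 + 0.00904167) = ln(1.8953); 12t = 0.63939/0.00900104 ≈ 71.0351.
t ≈ 5.9196 years.

5.92 years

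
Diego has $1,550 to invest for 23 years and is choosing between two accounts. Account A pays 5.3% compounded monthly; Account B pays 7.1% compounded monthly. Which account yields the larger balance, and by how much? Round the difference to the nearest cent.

A: (1 + 0.053/12)^276 ≈ 3.374732095, so 1,550 × 3.374732095 ≈ 5,230.8347.
B: (1 + 0.071/12)^276 ≈ 5.094634937, so 1,550 × 5.094634937 ≈ 7,896.6842.
Difference ≈ 2,665.8494 in favor of B.

Account B, by $2,665.85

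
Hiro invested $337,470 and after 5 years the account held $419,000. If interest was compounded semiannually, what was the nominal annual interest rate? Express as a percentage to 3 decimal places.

4.375%

(1 + r/2)^10 = 419,000/337,470 = 1.24159.
1 + r/2 = 1.24159^(1/10) ≈ 1.021875, so r/2 ≈ 0.0218753.
r ≈ 2·0.0218753 = 4.37505%.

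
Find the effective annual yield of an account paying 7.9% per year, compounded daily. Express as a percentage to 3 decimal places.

8.220%

One year is 365 periods at 0.000216438 each: (1 + 0.000216438)^365 ≈ 1.082195.
EAR = 1.082195 − 1 ≈ 8.21951%.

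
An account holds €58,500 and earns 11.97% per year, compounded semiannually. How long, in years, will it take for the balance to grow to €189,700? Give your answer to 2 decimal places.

We need (1 + 0.05985)^(2t) = 3.2427, so 2t = ln 3.2427 / ln 1.05985 ≈ 20.2386.
t ≈ 20.2386/2 = 10.1193 years.

10.12 years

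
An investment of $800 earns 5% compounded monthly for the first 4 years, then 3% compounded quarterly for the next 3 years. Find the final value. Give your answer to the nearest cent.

$1,068.34

After 4 years at 5%: 800 × 1.220895355 ≈ 976.7163.
Then 3 years at 3%: 976.7163 × 1.093806898 ≈ 1,068.3390.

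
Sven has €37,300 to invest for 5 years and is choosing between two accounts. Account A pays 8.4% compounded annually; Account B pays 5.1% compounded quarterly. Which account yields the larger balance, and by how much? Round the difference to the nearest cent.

A: (1 + 0.084)^5 ≈ 1.4967401578, so 37,300 × 1.4967401578 ≈ 55,828.4079.
B: (1 + 0.01275)^20 ≈ 1.2883831524, so 37,300 × 1.2883831524 ≈ 48,056.6916.
Difference ≈ 7,771.7163 in favor of A.

Account A, by €7,771.72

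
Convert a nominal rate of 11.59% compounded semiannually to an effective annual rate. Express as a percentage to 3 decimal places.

EAR = (1 + 11.59%/2)^2 − 1 = (1 + 0.05795)^2 − 1.
(1 + 0.05795)^2 ≈ 1.119258, so EAR ≈ 11.92582%.

11.926%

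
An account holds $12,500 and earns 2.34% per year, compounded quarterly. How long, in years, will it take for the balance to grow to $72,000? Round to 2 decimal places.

(1 + 0.00585)^(4t) = 72,000/12,500 = 5.76.
4t·ln(1 + 0.00585) = ln(5.76); 4t = 1.7509/0.00583296 ≈ 300.1802.
t ≈ 75.0450 years.

75.05 years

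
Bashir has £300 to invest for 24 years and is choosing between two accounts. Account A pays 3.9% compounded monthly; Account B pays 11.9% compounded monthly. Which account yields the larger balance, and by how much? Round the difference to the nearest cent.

A: (1 + 0.00325)^288 ≈ 2.54589507, so 300 × 2.54589507 ≈ 763.7685.
B: (1 + 0.119/12)^288 ≈ 17.14886394, so 300 × 17.14886394 ≈ 5,144.6592.
Difference ≈ 4,380.8907 in favor of B.

Account B, by £4,380.89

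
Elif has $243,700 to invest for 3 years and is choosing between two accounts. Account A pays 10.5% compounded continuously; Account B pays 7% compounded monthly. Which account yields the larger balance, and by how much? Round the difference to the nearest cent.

A: e^(0.105·3) = e^0.315 ≈ 1.37025931096, so 243,700 × 1.37025931096 ≈ 333,932.1941.
B: (1 + 0.07/12)^36 ≈ 1.23292558748, so 243,700 × 1.23292558748 ≈ 300,463.9657.
Difference ≈ 33,468.2284 in favor of A.

Account A, by $33,468.23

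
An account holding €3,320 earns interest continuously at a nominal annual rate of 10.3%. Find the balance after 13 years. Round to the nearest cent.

€12,666.55

A = P·e^(rt) = 3,320·e^(0.103·13) = 3,320·e^1.339.
e^1.339 ≈ 3.8152263707, so A ≈ 12,666.5516.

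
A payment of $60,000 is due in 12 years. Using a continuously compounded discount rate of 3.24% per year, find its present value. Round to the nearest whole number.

$40,672

P = A·e^(−rt) = 60,000·e^(−0.3888).
e^(−0.3888) ≈ 0.67786983042, so P ≈ 40,672.1898.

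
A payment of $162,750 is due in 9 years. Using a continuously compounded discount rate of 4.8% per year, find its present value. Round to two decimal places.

P = A·e^(−rt) = 162,750·e^(−0.432).
e^(−0.432) ≈ 0.649209376685, so P ≈ 105,658.8261.

$105,658.83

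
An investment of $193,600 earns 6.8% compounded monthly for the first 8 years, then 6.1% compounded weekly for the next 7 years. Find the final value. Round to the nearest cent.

Phase 1: 193,600·(1 + 0.068/12)^96 ≈ 333,038.6801.
Phase 2: 333,038.6801·(1 + 0.061/52)^364 ≈ 510,304.8966.

$510,304.90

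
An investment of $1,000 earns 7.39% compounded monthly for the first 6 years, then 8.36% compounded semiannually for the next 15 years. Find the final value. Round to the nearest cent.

$5,315.04

Phase 1: 1,000·(1 + 0.0739/12)^72 ≈ 1,555.8784.
Phase 2: 1,555.8784·(1 + 0.0418)^30 ≈ 5,315.0364.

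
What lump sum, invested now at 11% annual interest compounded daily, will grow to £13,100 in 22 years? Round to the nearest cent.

£1,165.30

Growth factor = (1 + 0.11/365)^8030 ≈ 11.241759999.
P = 13,100/11.241759999 ≈ 1,165.2980.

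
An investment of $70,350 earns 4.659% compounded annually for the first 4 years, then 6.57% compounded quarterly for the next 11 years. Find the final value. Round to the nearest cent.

$172,856.34

After 4 years at 4.659%: 70,350 × 1.19979299848 ≈ 84,405.4374.
Then 11 years at 6.57%: 84,405.4374 × 2.04792897456 ≈ 172,856.3409.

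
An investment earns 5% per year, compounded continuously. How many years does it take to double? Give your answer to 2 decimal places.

e^(0.05t) = 2, so 0.05t = ln 2 ≈ 0.69315.
t ≈ 0.69315/0.05 ≈ 13.8629.

13.86 years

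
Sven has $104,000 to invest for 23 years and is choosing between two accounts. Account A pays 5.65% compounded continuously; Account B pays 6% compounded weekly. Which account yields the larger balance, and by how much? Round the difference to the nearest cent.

Account B, by $31,644.93

A: e^(0.0565·23) = e^1.2995 ≈ 3.66746247787, so 104,000 × 3.66746247787 ≈ 381,416.0977.
B: (1 + 0.06/52)^1196 ≈ 3.971740684, so 104,000 × 3.971740684 ≈ 413,061.0311.
Difference ≈ 31,644.9334 in favor of B.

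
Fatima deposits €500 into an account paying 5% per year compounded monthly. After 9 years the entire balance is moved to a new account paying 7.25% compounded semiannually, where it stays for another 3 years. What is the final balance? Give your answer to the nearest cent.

€970.03

Phase 1: 500·(1 + 0.05/12)^108 ≈ 783.4233.
Phase 2: 783.4233·(1 + 0.03625)^6 ≈ 970.0269.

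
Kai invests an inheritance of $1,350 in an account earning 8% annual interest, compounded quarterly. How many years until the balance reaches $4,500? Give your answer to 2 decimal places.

15.20 years

(1 + 0.02)^(4t) = 4,500/1,350 = 3.3333.
4t·ln(1 + 0.02) = ln(3.3333); 4t = 1.204/0.0198026 ≈ 60.7986.
t ≈ 15.1997 years.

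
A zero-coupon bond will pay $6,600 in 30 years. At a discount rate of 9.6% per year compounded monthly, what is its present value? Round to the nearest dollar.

$375

Periodic rate = 9.6%/12 = 0.008; 360 periods.
P = 6,600/(1 + 0.008)^360 ≈ 6,600/17.61130585 ≈ 374.7593.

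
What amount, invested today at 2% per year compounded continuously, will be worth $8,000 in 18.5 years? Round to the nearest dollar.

P = A·e^(−rt) = 8,000·e^(−0.37).
e^(−0.37) ≈ 0.6907343306, so P ≈ 5,525.8746.

$5,526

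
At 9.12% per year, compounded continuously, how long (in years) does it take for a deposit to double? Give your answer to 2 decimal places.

e^(0.0912t) = 2, so 0.0912t = ln 2 ≈ 0.69315.
t ≈ 0.69315/0.0912 ≈ 7.6003.

7.60 years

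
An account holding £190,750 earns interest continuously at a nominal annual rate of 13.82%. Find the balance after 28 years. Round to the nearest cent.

A = P·e^(rt) = 190,750·e^(0.1382·28) = 190,750·e^3.8696.
e^3.8696 ≈ 47.92321296127, so A ≈ 9,141,352.8724.

£9,141,352.87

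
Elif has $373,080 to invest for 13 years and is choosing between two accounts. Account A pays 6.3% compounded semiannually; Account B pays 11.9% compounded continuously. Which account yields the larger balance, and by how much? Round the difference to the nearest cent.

Account B, by $916,883.05

A: (1 + 0.0315)^26 ≈ 2.23975255167, so 373,080 × 2.23975255167 ≈ 835,606.8820.
B: e^(0.119·13) = e^1.547 ≈ 4.697356952473, so 373,080 × 4.697356952473 ≈ 1,752,489.9318.
Difference ≈ 916,883.0499 in favor of B.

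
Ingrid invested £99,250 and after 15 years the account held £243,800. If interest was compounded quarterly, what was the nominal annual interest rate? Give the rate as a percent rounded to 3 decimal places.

The 60-period growth factor is 243,800/99,250 = 2.45642.
r/4 = 2.45642^(1/60) − 1 ≈ 0.0150912, so r ≈ 4·0.0150912 = 6.03647%.

6.036%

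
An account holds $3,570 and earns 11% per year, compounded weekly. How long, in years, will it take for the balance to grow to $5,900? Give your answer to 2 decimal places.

4.57 years

We need (1 + 0.00211538)^(52t) = 1.6527, so 52t = ln 1.6527 / ln 1.002115 ≈ 237.7430.
t ≈ 237.7430/52 = 4.5720 years.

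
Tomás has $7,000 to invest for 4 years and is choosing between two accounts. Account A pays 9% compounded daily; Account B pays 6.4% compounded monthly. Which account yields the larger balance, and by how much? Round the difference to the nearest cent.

Account A, by $996.74

A: (1 + 0.09/365)^1460 ≈ 1.4332658102, so 7,000 × 1.4332658102 ≈ 10,032.8607.
B: (1 + 0.064/12)^48 ≈ 1.290874313, so 7,000 × 1.290874313 ≈ 9,036.1202.
Difference ≈ 996.7405 in favor of A.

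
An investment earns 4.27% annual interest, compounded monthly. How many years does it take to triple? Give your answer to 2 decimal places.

(1 + 0.00355833)^(12t) = 3.
12t = ln 3 / ln(1 + 0.00355833) ≈ 1.0986/0.00355202 ≈ 309.2925.
t ≈ 25.7744.

25.77 years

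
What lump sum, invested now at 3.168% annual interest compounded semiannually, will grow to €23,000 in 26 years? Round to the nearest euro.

€10,158

Periodic rate = 3.168%/2 = 0.01584; 52 periods.
P = 23,000/(1 + 0.01584)^52 ≈ 23,000/2.2642068814 ≈ 10,158.0824.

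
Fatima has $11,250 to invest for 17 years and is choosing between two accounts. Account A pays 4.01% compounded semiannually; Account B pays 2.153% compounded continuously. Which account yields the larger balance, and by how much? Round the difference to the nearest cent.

Account A growth factor: (1 + 0.02005)^34 ≈ 1.9639464699; balance ≈ 22,094.3978.
Account B growth factor: e^(0.02153·17) = e^0.36601 ≈ 1.4419696623; balance ≈ 16,222.1587.
Account A is larger by 5,872.2391.

Account A, by $5,872.24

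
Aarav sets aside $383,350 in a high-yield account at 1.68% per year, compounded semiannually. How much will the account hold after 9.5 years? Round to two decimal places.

$449,385.83

Growth factor = (1 + 0.0084)^19 ≈ 1.17225988365.
A ≈ 383,350 × 1.17225988365 ≈ 449,385.8264.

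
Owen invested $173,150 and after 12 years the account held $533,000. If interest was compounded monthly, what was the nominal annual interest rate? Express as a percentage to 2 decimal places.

The 144-period growth factor is 533,000/173,150 = 3.07826.
r/12 = 3.07826^(1/144) − 1 ≈ 0.00783864, so r ≈ 12·0.00783864 = 9.40637%.

9.41%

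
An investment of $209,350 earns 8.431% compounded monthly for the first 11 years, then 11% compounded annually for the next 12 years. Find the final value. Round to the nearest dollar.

Phase 1: 209,350·(1 + 0.08431/12)^132 ≈ 527,513.6586.
Phase 2: 527,513.6586·(1 + 0.11)^12 ≈ 1,845,480.4740.

$1,845,480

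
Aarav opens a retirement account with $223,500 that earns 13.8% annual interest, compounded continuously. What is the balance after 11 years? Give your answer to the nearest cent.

A = P·e^(rt) = 223,500·e^(0.138·11) = 223,500·e^1.518.
e^1.518 ≈ 4.563089883109, so A ≈ 1,019,850.5889.

$1,019,850.59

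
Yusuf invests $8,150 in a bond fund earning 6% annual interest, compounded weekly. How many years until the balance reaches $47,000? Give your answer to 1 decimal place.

We need (1 + 0.00115385)^(52t) = 5.7669, so 52t = ln 5.7669 / ln 1.001154 ≈ 1519.3883.
t ≈ 1519.3883/52 = 29.2190 years.

29.2 years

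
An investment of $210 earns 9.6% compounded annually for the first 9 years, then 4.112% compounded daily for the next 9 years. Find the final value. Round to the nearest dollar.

After 9 years at 9.6%: 210 × 2.28189148 ≈ 479.1972.
Then 9 years at 4.112%: 479.1972 × 1.44782026 ≈ 693.7914.

$694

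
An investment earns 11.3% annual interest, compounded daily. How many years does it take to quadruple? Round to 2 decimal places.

12.27 years

(1 + 0.000309589)^(365t) = 4.
365t = ln 4 / ln(1 + 0.000309589) ≈ 1.3863/0.000309541 ≈ 4478.5466.
t ≈ 12.2700.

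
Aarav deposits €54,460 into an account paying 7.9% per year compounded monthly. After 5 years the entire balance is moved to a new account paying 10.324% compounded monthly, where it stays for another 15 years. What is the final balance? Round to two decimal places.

After 5 years at 7.9%: 54,460 × 1.48246385445 ≈ 80,734.9815.
Then 15 years at 10.324%: 80,734.9815 × 4.67381849241 ≈ 377,340.6496.

€377,340.65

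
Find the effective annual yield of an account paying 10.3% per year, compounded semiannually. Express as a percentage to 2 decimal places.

10.57%

One year is 2 periods at 0.0515 each: (1 + 0.0515)^2 ≈ 1.105652.
EAR = 1.105652 − 1 ≈ 10.56523%.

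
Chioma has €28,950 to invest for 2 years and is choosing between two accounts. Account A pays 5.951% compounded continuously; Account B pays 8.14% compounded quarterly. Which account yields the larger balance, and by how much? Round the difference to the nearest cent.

Account B, by €1,403.70

A: e^(0.05951·2) = e^0.11902 ≈ 1.1263924459, so 28,950 × 1.1263924459 ≈ 32,609.0613.
B: (1 + 0.02035)^8 ≈ 1.1748795663, so 28,950 × 1.1748795663 ≈ 34,012.7634.
Difference ≈ 1,403.7021 in favor of B.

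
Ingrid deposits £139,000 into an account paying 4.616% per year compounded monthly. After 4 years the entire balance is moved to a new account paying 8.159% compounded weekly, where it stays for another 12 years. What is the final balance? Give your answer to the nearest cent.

After 4 years at 4.616%: 139,000 × 1.20235938885 ≈ 167,127.9551.
Then 12 years at 8.159%: 167,127.9551 × 2.65996428344 ≈ 444,554.3912.

£444,554.39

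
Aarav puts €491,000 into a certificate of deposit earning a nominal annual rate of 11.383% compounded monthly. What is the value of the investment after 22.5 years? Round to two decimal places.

€6,282,655.15

Growth factor = (1 + 0.11383/12)^270 ≈ 12.79563167209.
A ≈ 491,000 × 12.79563167209 ≈ 6,282,655.1510.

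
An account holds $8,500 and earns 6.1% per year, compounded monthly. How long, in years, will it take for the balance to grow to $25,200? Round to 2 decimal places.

17.86 years

(1 + 0.00508333)^(12t) = 25,200/8,500 = 2.9647.
12t·ln(1 + 0.00508333) = ln(2.9647); 12t = 1.0868/0.00507046 ≈ 214.3353.
t ≈ 17.8613 years.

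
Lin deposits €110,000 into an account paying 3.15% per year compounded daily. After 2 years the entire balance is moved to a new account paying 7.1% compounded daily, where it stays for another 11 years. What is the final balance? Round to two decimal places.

€255,801.49

After 2 years at 3.15%: 110,000 × 1.06502394413 ≈ 117,152.6339.
Then 11 years at 7.1%: 117,152.6339 × 2.18348898565 ≈ 255,801.4857.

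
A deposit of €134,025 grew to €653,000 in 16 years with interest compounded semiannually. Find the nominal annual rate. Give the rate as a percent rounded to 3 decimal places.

The 32-period growth factor is 653,000/134,025 = 4.87223.
r/2 = 4.87223^(1/32) − 1 ≈ 0.0507308, so r ≈ 2·0.0507308 = 10.14617%.

10.146%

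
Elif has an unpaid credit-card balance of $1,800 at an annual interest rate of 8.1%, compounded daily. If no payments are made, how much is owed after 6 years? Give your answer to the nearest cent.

Periodic rate = 8.1%/365 = 0.000221918; periods = 365·6 = 2190.
A = 1,800·(1 + 0.081/365)^2190 ≈ 1,800·1.625712339 ≈ 2,926.2822.

$2,926.28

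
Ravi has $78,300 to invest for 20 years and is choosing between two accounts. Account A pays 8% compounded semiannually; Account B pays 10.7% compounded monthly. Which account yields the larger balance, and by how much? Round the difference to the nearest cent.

Account A growth factor: (1 + 0.04)^40 ≈ 4.80102062794; balance ≈ 375,919.9152.
Account B growth factor: (1 + 0.107/12)^240 ≈ 8.41920583586; balance ≈ 659,223.8169.
Account B is larger by 283,303.9018.

Account B, by $283,303.90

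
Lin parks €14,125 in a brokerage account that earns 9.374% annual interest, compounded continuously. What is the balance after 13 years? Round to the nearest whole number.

€47,778

A = P·e^(rt) = 14,125·e^(0.09374·13) = 14,125·e^1.21862.
e^1.21862 ≈ 3.3825166383, so A ≈ 47,778.0475.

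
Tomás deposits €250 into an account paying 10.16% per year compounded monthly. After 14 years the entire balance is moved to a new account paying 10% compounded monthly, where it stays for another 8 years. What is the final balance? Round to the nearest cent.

Phase 1: 250·(1 + 0.1016/12)^168 ≈ 1,030.5761.
Phase 2: 1,030.5761·(1 + 0.1/12)^96 ≈ 2,285.9987.

€2,286.00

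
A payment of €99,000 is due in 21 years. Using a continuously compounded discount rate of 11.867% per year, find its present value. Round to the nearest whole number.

P = A·e^(−rt) = 99,000·e^(−2.49207).
e^(−2.49207) ≈ 0.082738520452, so P ≈ 8,191.1135.

€8,191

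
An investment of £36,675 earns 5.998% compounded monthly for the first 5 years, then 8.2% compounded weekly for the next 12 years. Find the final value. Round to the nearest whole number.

After 5 years at 5.998%: 36,675 × 1.34871594517 ≈ 49,464.1573.
Then 12 years at 8.2%: 49,464.1573 × 2.67306290006 ≈ 132,220.8037.

£132,221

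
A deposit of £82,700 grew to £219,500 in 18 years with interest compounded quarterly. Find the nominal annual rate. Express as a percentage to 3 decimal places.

5.460%

(1 + r/4)^72 = 219,500/82,700 = 2.65417.
1 + r/4 = 2.65417^(1/72) ≈ 1.01365, so r/4 ≈ 0.0136497.
r ≈ 4·0.0136497 = 5.45989%.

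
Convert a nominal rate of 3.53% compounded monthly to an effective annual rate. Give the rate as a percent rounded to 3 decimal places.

3.588%

One year is 12 periods at 0.00294167 each: (1 + 0.00294167)^12 ≈ 1.035877.
EAR = 1.035877 − 1 ≈ 3.58768%.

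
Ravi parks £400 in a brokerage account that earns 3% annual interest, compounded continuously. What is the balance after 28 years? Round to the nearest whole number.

A = P·e^(rt) = 400·e^(0.03·28) = 400·e^0.84.
e^0.84 ≈ 2.31636698, so A ≈ 926.5468.

£927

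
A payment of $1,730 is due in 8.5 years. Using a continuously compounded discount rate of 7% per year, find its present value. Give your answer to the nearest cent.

$954.20

P = A·e^(−rt) = 1,730·e^(−0.595).
e^(−0.595) ≈ 0.5515625659, so P ≈ 954.2032.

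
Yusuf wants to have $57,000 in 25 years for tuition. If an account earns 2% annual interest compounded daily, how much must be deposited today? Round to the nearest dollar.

Periodic rate = 2%/365 = 0.0000547945; 9125 periods.
P = 57,000/(1 + 0.02/365)^9125 ≈ 57,000/1.6486986865 ≈ 34,572.7212.

$34,573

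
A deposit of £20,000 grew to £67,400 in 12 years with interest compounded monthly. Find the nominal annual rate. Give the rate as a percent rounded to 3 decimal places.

10.167%

The 144-period growth factor is 67,400/20,000 = 3.37.
r/12 = 3.37^(1/144) − 1 ≈ 0.00847258, so r ≈ 12·0.00847258 = 10.16710%.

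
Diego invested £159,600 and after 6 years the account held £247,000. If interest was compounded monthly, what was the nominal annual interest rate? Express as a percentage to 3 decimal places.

7.301%

The 72-period growth factor is 247,000/159,600 = 1.54762.
r/12 = 1.54762^(1/72) − 1 ≈ 0.00608396, so r ≈ 12·0.00608396 = 7.30075%.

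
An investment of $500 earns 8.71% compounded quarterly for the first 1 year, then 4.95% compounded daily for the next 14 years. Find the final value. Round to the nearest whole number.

Phase 1: 500·(1 + 0.021775)^4 ≈ 544.9932.
Phase 2: 544.9932·(1 + 0.0495/365)^5110 ≈ 1,089.7748.

$1,090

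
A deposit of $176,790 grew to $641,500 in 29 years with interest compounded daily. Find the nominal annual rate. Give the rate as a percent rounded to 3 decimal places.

4.445%

The 10585-period growth factor is 641,500/176,790 = 3.6286.
r/365 = 3.6286^(1/10585) − 1 ≈ 0.000121769, so r ≈ 365·0.000121769 = 4.44457%.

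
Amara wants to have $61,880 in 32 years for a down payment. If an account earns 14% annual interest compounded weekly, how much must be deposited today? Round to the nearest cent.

$705.55

Growth factor = (1 + 0.14/52)^1664 ≈ 87.705098503.
P = 61,880/87.705098503 ≈ 705.5462.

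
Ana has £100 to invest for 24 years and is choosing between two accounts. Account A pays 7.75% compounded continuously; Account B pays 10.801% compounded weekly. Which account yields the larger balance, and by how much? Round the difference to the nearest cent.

Account B, by £690.01

Account A growth factor: e^(0.0775·24) = e^1.86 ≈ 6.42373677; balance ≈ 642.3737.
Account B growth factor: (1 + 0.10801/52)^1248 ≈ 13.32379496; balance ≈ 1,332.3795.
Account B is larger by 690.0058.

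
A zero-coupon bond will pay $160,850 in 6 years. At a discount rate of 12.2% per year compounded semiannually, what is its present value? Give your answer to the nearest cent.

$79,038.09

Periodic rate = 12.2%/2 = 0.061; 12 periods.
P = 160,850/(1 + 0.061)^12 ≈ 160,850/2.03509462296 ≈ 79,038.0939.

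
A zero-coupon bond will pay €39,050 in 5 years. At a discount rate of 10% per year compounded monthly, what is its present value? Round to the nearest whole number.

€23,734

Periodic rate = 10%/12 = 0.00833333; 60 periods.
P = 39,050/(1 + 0.1/12)^60 ≈ 39,050/1.6453089348 ≈ 23,734.1445.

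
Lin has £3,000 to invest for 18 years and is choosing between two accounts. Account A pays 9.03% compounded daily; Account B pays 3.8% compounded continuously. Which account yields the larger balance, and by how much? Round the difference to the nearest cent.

A: (1 + 0.0903/365)^6570 ≈ 5.079429608, so 3,000 × 5.079429608 ≈ 15,238.2888.
B: e^(0.038·18) = e^0.684 ≈ 1.981789055, so 3,000 × 1.981789055 ≈ 5,945.3672.
Difference ≈ 9,292.9217 in favor of A.

Account A, by £9,292.92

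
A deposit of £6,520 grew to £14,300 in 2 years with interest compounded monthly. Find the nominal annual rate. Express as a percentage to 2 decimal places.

39.92%

(1 + r/12)^24 = 14,300/6,520 = 2.19325.
1 + r/12 = 2.19325^(1/24) ≈ 1.033266, so r/12 ≈ 0.0332657.
r ≈ 12·0.0332657 = 39.91886%.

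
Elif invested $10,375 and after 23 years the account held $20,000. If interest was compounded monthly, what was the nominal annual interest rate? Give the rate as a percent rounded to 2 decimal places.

2.86%

(1 + r/12)^276 = 20,000/10,375 = 1.92771.
1 + r/12 = 1.92771^(1/276) ≈ 1.002381, so r/12 ≈ 0.00238085.
r ≈ 12·0.00238085 = 2.85702%.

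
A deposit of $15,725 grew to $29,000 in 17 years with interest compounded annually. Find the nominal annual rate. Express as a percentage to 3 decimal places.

The 17-period growth factor is 29,000/15,725 = 1.8442.
r = 1.8442^(1/17) − 1 ≈ 0.0366585, i.e. 3.66585%.

3.666%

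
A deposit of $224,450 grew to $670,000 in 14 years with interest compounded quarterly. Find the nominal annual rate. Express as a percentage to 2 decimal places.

The 56-period growth factor is 670,000/224,450 = 2.98507.
r/4 = 2.98507^(1/56) − 1 ≈ 0.019721, so r ≈ 4·0.019721 = 7.88838%.

7.89%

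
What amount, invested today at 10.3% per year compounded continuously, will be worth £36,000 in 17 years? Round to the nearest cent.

£6,249.61

P = A·e^(−rt) = 36,000·e^(−1.751).
e^(−1.751) ≈ 0.17360025637, so P ≈ 6,249.6092.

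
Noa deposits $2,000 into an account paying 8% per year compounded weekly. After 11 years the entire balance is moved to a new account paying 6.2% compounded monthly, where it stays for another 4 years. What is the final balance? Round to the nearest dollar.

Phase 1: 2,000·(1 + 0.08/52)^572 ≈ 4,818.5399.
Phase 2: 4,818.5399·(1 + 0.062/12)^48 ≈ 6,170.8246.

$6,171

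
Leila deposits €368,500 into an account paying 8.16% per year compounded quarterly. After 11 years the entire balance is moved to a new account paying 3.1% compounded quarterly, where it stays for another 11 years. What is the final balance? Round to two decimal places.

€1,258,521.94

Phase 1: 368,500·(1 + 0.0204)^44 ≈ 896,060.4097.
Phase 2: 896,060.4097·(1 + 0.00775)^44 ≈ 1,258,521.9362.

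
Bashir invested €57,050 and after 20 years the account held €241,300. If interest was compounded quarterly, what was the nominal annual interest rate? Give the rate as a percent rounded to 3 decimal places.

7.276%

(1 + r/4)^80 = 241,300/57,050 = 4.22962.
1 + r/4 = 4.22962^(1/80) ≈ 1.01819, so r/4 ≈ 0.0181899.
r ≈ 4·0.0181899 = 7.27595%.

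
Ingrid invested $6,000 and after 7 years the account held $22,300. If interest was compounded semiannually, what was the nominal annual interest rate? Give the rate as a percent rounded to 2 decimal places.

19.66%

The 14-period growth factor is 22,300/6,000 = 3.71667.
r/2 = 3.71667^(1/14) − 1 ≈ 0.0983108, so r ≈ 2·0.0983108 = 19.66216%.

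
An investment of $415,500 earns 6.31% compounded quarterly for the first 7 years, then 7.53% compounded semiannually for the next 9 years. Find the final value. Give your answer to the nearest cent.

After 7 years at 6.31%: 415,500 × 1.549995925581 ≈ 644,023.3071.
Then 9 years at 7.53%: 644,023.3071 × 1.944983974568 ≈ 1,252,615.0115.

$1,252,615.01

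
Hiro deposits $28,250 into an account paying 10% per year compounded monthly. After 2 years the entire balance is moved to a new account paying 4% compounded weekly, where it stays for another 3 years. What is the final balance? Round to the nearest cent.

$38,869.84

After 2 years at 10%: 28,250 × 1.2203909614 ≈ 34,476.0447.
Then 3 years at 4%: 34,476.0447 × 1.1274448411 ≈ 38,869.8387.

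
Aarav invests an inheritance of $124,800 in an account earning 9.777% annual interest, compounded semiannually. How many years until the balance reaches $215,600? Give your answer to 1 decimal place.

(1 + 0.048885)^(2t) = 215,600/124,800 = 1.7276.
2t·ln(1 + 0.048885) = ln(1.7276); 2t = 0.54671/0.0477277 ≈ 11.4548.
t ≈ 5.7274 years.

5.7 years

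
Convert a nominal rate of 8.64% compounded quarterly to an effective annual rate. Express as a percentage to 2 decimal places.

8.92%

EAR = (1 + 8.64%/4)^4 − 1 = (1 + 0.0216)^4 − 1.
(1 + 0.0216)^4 ≈ 1.08924, so EAR ≈ 8.92399%.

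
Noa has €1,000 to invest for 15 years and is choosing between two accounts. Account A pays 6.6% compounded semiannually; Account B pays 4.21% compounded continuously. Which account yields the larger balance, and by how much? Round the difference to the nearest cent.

Account A, by €768.13

Account A growth factor: (1 + 0.033)^30 ≈ 2.648558962; balance ≈ 2,648.5590.
Account B growth factor: e^(0.0421·15) = e^0.6315 ≈ 1.880429109; balance ≈ 1,880.4291.
Account A is larger by 768.1299.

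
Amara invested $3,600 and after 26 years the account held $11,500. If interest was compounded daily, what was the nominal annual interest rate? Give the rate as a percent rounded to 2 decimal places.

4.47%

The 9490-period growth factor is 11,500/3,600 = 3.19444.
r/365 = 3.19444^(1/9490) − 1 ≈ 0.00012239, so r ≈ 365·0.00012239 = 4.46725%.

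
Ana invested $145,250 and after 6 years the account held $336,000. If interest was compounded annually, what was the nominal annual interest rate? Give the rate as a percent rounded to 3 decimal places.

The 6-period growth factor is 336,000/145,250 = 2.31325.
r = 2.31325^(1/6) − 1 ≈ 0.150016, i.e. 15.00159%.

15.002%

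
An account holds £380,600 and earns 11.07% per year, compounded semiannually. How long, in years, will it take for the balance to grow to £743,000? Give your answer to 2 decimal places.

6.21 years

(1 + 0.05535)^(2t) = 743,000/380,600 = 1.9522.
2t·ln(1 + 0.05535) = ln(1.9522); 2t = 0.66895/0.0538725 ≈ 12.4172.
t ≈ 6.2086 years.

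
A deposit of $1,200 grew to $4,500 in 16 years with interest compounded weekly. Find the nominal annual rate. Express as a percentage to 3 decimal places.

8.268%

(1 + r/52)^832 = 4,500/1,200 = 3.75.
1 + r/52 = 3.75^(1/832) ≈ 1.00159, so r/52 ≈ 0.00158991.
r ≈ 52·0.00158991 = 8.26754%.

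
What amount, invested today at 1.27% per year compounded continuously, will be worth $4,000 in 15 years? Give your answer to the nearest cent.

P = A·e^(−rt) = 4,000·e^(−0.1905).
e^(−0.1905) ≈ 0.8265457577, so P ≈ 3,306.1830.

$3,306.18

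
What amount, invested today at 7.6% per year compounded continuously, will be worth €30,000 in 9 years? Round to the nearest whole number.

€15,138

P = A·e^(−rt) = 30,000·e^(−0.684).
e^(−0.684) ≈ 0.50459457193, so P ≈ 15,137.8372.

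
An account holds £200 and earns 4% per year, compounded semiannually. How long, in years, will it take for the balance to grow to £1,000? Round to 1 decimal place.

40.6 years

We need (1 + 0.02)^(2t) = 5, so 2t = ln 5 / ln 1.02 ≈ 81.2740.
t ≈ 81.2740/2 = 40.6370 years.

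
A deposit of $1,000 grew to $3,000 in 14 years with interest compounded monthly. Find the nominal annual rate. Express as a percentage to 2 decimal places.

(1 + r/12)^168 = 3,000/1,000 = 3.
1 + r/12 = 3^(1/168) ≈ 1.006561, so r/12 ≈ 0.00656079.
r ≈ 12·0.00656079 = 7.87294%.

7.87%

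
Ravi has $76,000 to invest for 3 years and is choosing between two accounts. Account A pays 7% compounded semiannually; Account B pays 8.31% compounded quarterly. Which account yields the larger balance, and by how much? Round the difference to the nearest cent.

A: (1 + 0.035)^6 ≈ 1.2292553263, so 76,000 × 1.2292553263 ≈ 93,423.4048.
B: (1 + 0.020775)^12 ≈ 1.2798536207, so 76,000 × 1.2798536207 ≈ 97,268.8752.
Difference ≈ 3,845.4704 in favor of B.

Account B, by $3,845.47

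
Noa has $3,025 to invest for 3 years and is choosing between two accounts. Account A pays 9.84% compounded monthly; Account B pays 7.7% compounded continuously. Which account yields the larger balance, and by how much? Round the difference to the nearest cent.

Account A growth factor: (1 + 0.0082)^36 ≈ 1.34177888; balance ≈ 4,058.8811.
Account B growth factor: e^(0.077·3) = e^0.231 ≈ 1.259859239; balance ≈ 3,811.0742.
Account A is larger by 247.8069.

Account A, by $247.81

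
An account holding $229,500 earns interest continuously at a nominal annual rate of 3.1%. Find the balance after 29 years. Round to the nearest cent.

$563,914.72

A = P·e^(rt) = 229,500·e^(0.031·29) = 229,500·e^0.899.
e^0.899 ≈ 2.45714473744, so A ≈ 563,914.7172.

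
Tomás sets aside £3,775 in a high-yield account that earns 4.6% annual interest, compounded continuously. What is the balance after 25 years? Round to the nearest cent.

£11,922.18

A = P·e^(rt) = 3,775·e^(0.046·25) = 3,775·e^1.15.
e^1.15 ≈ 3.1581929097, so A ≈ 11,922.1782.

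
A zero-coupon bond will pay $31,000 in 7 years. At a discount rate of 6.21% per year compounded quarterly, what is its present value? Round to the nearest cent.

Periodic rate = 6.21%/4 = 0.015525; 28 periods.
P = 31,000/(1 + 0.015525)^28 ≈ 31,000/1.5393498688 ≈ 20,138.3718.

$20,138.37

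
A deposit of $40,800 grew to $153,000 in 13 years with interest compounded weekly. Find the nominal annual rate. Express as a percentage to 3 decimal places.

The 676-period growth factor is 153,000/40,800 = 3.75.
r/52 = 3.75^(1/676) − 1 ≈ 0.00195717, so r ≈ 52·0.00195717 = 10.17730%.

10.177%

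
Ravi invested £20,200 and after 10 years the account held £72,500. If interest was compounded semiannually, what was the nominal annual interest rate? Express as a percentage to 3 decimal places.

13.196%

The 20-period growth factor is 72,500/20,200 = 3.58911.
r/2 = 3.58911^(1/20) − 1 ≈ 0.0659807, so r ≈ 2·0.0659807 = 13.19614%.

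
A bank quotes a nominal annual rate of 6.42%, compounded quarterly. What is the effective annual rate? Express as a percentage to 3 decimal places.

One year is 4 periods at 0.01605 each: (1 + 0.01605)^4 ≈ 1.065762.
EAR = 1.065762 − 1 ≈ 6.57622%.

6.576%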